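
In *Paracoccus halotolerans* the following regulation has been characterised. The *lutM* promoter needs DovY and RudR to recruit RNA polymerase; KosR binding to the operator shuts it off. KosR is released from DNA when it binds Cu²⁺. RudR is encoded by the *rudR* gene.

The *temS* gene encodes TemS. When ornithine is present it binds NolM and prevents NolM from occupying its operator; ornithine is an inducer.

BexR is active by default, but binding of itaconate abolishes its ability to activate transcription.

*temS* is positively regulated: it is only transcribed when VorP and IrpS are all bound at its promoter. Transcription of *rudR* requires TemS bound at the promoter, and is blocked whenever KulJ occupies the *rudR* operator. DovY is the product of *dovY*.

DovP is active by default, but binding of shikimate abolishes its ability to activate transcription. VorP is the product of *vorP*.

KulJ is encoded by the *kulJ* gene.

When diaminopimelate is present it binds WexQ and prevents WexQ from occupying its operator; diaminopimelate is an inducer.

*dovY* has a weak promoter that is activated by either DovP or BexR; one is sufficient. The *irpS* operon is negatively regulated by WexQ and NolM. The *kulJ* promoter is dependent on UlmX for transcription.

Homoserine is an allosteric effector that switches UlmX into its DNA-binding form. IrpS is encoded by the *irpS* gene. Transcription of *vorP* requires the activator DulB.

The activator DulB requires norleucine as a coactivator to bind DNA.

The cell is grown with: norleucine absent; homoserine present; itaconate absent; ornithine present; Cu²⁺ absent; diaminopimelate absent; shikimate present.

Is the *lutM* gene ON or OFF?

Cu²⁺ is absent, so KosR is active.
Shikimate is present, so DovP is inactive.
Itaconate is absent, so BexR is active.
Activator BexR is present, so *dovY* is transcribed.
So DovY is produced and active.
Norleucine is absent, so DulB is inactive.
Required activator DulB is absent, so *vorP* is not transcribed.
So VorP is not produced.
Diaminopimelate is absent, so WexQ is active.
Ornithine is present, so NolM is inactive.
With repressor WexQ bound, *irpS* is not transcribed.
So IrpS is not produced.
Required activator VorP is absent, so *temS* is not transcribed.
So TemS is not produced.
Homoserine is present, so UlmX is active.
No repressor is bound and UlmX is active, so *kulJ* is transcribed.
So KulJ is produced and active.
With repressor KulJ bound, *rudR* is not transcribed.
So RudR is not produced.
With repressor KosR bound, *lutM* is not transcribed.

OFF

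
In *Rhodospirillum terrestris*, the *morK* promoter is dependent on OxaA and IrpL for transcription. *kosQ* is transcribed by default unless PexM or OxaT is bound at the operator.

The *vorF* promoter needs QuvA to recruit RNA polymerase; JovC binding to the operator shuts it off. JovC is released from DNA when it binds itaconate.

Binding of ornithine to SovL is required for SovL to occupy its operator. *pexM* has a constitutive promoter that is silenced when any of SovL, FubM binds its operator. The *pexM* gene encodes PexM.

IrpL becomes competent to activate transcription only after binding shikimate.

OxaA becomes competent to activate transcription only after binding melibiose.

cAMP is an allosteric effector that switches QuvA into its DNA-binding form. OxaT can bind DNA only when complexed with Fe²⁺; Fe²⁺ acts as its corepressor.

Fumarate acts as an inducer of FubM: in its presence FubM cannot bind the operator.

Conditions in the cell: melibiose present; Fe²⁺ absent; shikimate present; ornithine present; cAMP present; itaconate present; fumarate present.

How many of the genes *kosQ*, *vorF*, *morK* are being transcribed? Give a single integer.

3

Ornithine is present, so SovL is active.
Fumarate is present, so FubM is inactive.
With repressor SovL bound, *pexM* is not transcribed.
So PexM is not produced.
Fe²⁺ is absent, so OxaT is inactive.
With no repressor bound, *kosQ* is transcribed.
→ *kosQ* is ON.
Itaconate is present, so JovC is inactive.
cAMP is present, so QuvA is active.
No repressor is bound and QuvA is active, so *vorF* is transcribed.
→ *vorF* is ON.
Melibiose is present, so OxaA is active.
Shikimate is present, so IrpL is active.
No repressor is bound and OxaA and IrpL are active, so *morK* is transcribed.
→ *morK* is ON.
3 of the 3 genes are transcribed.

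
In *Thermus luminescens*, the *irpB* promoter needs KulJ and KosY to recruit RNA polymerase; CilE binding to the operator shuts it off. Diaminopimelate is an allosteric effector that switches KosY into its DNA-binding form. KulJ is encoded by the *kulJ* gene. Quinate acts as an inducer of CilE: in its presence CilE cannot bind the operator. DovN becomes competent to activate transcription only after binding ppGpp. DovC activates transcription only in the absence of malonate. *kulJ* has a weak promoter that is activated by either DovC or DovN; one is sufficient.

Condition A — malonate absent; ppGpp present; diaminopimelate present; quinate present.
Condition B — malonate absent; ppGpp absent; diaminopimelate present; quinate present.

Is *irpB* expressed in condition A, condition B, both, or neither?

both

Condition A:
Malonate is absent, so DovC is active.
ppGpp is present, so DovN is active.
Activator DovC is present, so *kulJ* is transcribed.
So KulJ is produced and active.
Diaminopimelate is present, so KosY is active.
Quinate is present, so CilE is inactive.
No repressor is bound and KulJ and KosY are active, so *irpB* is transcribed.
→ *irpB* is ON in A.
Condition B:
Malonate is absent, so DovC is active.
ppGpp is absent, so DovN is inactive.
Activator DovC is present, so *kulJ* is transcribed.
So KulJ is produced and active.
Diaminopimelate is present, so KosY is active.
Quinate is present, so CilE is inactive.
No repressor is bound and KulJ and KosY are active, so *irpB* is transcribed.
→ *irpB* is ON in B.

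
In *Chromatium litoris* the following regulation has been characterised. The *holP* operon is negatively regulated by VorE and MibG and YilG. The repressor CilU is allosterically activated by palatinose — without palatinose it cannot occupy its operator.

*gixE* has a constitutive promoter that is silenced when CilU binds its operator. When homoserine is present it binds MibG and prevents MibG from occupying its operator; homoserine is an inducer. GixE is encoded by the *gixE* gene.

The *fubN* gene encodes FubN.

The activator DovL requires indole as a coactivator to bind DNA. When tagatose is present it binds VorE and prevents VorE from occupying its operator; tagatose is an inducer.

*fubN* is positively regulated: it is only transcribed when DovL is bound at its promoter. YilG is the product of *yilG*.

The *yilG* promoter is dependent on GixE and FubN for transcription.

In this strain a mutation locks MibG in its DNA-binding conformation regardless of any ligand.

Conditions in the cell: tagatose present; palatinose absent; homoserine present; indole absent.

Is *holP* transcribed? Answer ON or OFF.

OFF

Tagatose is present, so VorE is inactive.
MibG is constitutively active in this strain.
Palatinose is absent, so CilU is inactive.
With no repressor bound, *gixE* is transcribed.
So GixE is produced and active.
Indole is absent, so DovL is inactive.
Required activator DovL is absent, so *fubN* is not transcribed.
So FubN is not produced.
Required activator FubN is absent, so *yilG* is not transcribed.
So YilG is not produced.
With repressor MibG bound, *holP* is not transcribed.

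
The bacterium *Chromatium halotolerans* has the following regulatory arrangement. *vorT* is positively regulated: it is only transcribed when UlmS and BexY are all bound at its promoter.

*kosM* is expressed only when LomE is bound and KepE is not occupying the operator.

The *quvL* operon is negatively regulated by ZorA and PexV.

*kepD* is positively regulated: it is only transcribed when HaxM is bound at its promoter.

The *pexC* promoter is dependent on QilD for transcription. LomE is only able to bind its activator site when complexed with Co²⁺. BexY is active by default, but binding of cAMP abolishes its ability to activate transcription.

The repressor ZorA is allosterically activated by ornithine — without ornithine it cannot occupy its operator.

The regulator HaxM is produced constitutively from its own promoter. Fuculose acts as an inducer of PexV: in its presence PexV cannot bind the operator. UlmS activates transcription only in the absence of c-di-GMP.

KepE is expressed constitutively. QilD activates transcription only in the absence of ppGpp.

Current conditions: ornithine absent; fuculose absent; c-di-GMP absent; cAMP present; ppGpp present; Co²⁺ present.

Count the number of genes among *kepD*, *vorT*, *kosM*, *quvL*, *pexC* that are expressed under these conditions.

1

HaxM is produced constitutively and is active.
No repressor is bound and HaxM is active, so *kepD* is transcribed.
→ *kepD* is ON.
c-di-GMP is absent, so UlmS is active.
cAMP is present, so BexY is inactive.
Required activator BexY is absent, so *vorT* is not transcribed.
→ *vorT* is OFF.
KepE is produced constitutively and is active.
Co²⁺ is present, so LomE is active.
With repressor KepE bound, *kosM* is not transcribed.
→ *kosM* is OFF.
Ornithine is absent, so ZorA is inactive.
Fuculose is absent, so PexV is active.
With repressor PexV bound, *quvL* is not transcribed.
→ *quvL* is OFF.
ppGpp is present, so QilD is inactive.
Required activator QilD is absent, so *pexC* is not transcribed.
→ *pexC* is OFF.
1 of the 5 genes is transcribed.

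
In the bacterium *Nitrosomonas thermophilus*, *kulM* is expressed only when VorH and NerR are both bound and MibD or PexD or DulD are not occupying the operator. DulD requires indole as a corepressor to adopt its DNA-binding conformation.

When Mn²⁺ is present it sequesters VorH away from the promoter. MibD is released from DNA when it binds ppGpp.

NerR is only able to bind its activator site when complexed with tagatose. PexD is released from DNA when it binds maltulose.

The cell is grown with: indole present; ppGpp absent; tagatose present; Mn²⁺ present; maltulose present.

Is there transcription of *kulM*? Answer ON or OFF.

OFF

ppGpp is absent, so MibD is active.
Mn²⁺ is present, so VorH is inactive.
Maltulose is present, so PexD is inactive.
Tagatose is present, so NerR is active.
Indole is present, so DulD is active.
With repressor MibD bound, *kulM* is not transcribed.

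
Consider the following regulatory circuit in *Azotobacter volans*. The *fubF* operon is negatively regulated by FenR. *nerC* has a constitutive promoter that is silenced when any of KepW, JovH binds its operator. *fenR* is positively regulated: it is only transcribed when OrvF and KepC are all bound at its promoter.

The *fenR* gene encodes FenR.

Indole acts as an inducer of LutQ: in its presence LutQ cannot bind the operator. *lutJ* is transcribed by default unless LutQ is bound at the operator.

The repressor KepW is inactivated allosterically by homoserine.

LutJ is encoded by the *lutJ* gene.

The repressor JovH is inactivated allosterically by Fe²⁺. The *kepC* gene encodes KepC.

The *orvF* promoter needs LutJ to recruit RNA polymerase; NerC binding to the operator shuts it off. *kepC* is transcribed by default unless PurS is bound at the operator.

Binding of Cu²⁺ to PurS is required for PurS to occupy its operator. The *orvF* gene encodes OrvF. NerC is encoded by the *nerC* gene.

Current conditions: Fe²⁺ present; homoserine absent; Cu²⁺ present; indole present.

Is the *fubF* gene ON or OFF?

Homoserine is absent, so KepW is active.
Fe²⁺ is present, so JovH is inactive.
With repressor KepW bound, *nerC* is not transcribed.
So NerC is not produced.
Indole is present, so LutQ is inactive.
With no repressor bound, *lutJ* is transcribed.
So LutJ is produced and active.
No repressor is bound and LutJ is active, so *orvF* is transcribed.
So OrvF is produced and active.
Cu²⁺ is present, so PurS is active.
With repressor PurS bound, *kepC* is not transcribed.
So KepC is not produced.
Required activator KepC is absent, so *fenR* is not transcribed.
So FenR is not produced.
With no repressor bound, *fubF* is transcribed.

ON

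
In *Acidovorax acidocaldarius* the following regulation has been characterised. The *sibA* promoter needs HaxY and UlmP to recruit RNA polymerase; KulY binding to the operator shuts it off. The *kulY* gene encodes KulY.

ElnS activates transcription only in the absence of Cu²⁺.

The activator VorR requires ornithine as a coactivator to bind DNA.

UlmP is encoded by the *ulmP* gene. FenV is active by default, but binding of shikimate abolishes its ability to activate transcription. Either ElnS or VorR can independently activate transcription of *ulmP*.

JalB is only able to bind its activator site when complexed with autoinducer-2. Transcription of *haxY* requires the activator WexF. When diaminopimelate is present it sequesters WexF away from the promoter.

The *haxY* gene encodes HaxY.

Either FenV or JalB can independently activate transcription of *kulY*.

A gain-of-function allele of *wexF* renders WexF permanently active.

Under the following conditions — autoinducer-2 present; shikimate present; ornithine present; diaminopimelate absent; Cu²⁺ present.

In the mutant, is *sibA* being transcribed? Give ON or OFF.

OFF

WexF is constitutively active in this strain.
No repressor is bound and WexF is active, so *haxY* is transcribed.
So HaxY is produced and active.
Shikimate is present, so FenV is inactive.
Autoinducer-2 is present, so JalB is active.
Activator JalB is present, so *kulY* is transcribed.
So KulY is produced and active.
Cu²⁺ is present, so ElnS is inactive.
Ornithine is present, so VorR is active.
Activator VorR is present, so *ulmP* is transcribed.
So UlmP is produced and active.
With repressor KulY bound, *sibA* is not transcribed.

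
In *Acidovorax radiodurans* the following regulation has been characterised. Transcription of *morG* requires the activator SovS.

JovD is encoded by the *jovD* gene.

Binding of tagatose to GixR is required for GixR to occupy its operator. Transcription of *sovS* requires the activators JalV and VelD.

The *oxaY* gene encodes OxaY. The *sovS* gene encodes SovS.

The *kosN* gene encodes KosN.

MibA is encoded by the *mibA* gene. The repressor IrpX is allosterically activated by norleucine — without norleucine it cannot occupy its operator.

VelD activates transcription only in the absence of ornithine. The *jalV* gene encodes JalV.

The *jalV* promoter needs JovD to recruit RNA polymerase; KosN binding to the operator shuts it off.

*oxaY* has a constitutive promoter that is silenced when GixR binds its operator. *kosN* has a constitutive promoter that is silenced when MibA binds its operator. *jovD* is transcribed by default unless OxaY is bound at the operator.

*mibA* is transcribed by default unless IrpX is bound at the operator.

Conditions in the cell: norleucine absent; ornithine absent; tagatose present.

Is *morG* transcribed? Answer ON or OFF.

ON

Norleucine is absent, so IrpX is inactive.
With no repressor bound, *mibA* is transcribed.
So MibA is produced and active.
With repressor MibA bound, *kosN* is not transcribed.
So KosN is not produced.
Tagatose is present, so GixR is active.
With repressor GixR bound, *oxaY* is not transcribed.
So OxaY is not produced.
With no repressor bound, *jovD* is transcribed.
So JovD is produced and active.
No repressor is bound and JovD is active, so *jalV* is transcribed.
So JalV is produced and active.
Ornithine is absent, so VelD is active.
No repressor is bound and JalV and VelD are active, so *sovS* is transcribed.
So SovS is produced and active.
No repressor is bound and SovS is active, so *morG* is transcribed.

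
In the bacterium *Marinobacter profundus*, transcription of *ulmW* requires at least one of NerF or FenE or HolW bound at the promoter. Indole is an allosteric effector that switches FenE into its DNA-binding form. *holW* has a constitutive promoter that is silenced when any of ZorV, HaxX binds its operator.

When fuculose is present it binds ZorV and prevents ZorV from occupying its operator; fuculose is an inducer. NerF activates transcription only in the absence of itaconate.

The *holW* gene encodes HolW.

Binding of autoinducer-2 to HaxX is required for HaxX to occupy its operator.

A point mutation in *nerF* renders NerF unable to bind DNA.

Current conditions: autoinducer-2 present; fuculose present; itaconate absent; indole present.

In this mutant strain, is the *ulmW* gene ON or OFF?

NerF is non-functional in this strain, so it has no effect.
Indole is present, so FenE is active.
Fuculose is present, so ZorV is inactive.
Autoinducer-2 is present, so HaxX is active.
With repressor HaxX bound, *holW* is not transcribed.
So HolW is not produced.
Activator FenE is present, so *ulmW* is transcribed.

ON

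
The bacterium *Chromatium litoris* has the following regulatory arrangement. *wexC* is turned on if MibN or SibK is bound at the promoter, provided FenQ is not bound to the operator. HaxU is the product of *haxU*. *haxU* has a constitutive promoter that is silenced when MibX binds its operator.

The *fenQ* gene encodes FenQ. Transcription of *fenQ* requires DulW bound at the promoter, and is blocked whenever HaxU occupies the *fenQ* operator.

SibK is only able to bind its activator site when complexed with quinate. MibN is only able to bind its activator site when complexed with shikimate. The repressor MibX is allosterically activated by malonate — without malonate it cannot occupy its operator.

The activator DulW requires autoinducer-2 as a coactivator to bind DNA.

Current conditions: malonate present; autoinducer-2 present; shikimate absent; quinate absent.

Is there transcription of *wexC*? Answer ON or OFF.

Shikimate is absent, so MibN is inactive.
Malonate is present, so MibX is active.
With repressor MibX bound, *haxU* is not transcribed.
So HaxU is not produced.
Autoinducer-2 is present, so DulW is active.
No repressor is bound and DulW is active, so *fenQ* is transcribed.
So FenQ is produced and active.
Quinate is absent, so SibK is inactive.
With repressor FenQ bound, *wexC* is not transcribed.

OFF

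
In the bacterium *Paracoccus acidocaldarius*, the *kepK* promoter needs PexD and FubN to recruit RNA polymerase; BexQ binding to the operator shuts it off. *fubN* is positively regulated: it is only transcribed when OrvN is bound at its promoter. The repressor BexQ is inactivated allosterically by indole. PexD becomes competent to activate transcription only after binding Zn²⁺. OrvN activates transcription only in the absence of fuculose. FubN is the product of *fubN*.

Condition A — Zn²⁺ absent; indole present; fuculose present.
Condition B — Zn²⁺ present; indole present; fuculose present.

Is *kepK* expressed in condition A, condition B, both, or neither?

Condition A:
Zn²⁺ is absent, so PexD is inactive.
Indole is present, so BexQ is inactive.
Fuculose is present, so OrvN is inactive.
Required activator OrvN is absent, so *fubN* is not transcribed.
So FubN is not produced.
Required activator PexD is absent, so *kepK* is not transcribed.
→ *kepK* is OFF in A.
Condition B:
Zn²⁺ is present, so PexD is active.
Indole is present, so BexQ is inactive.
Fuculose is present, so OrvN is inactive.
Required activator OrvN is absent, so *fubN* is not transcribed.
So FubN is not produced.
Required activator FubN is absent, so *kepK* is not transcribed.
→ *kepK* is OFF in B.

neither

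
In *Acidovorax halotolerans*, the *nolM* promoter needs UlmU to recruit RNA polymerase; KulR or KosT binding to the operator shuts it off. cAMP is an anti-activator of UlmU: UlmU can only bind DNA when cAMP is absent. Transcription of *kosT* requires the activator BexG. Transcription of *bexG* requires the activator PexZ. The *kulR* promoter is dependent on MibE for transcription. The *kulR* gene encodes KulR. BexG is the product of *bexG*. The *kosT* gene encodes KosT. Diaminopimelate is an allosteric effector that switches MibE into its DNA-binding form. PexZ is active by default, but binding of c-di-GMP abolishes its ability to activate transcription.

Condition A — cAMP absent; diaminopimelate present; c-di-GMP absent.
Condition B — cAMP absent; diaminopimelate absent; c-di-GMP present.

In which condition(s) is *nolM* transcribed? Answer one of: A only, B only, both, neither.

Condition A:
cAMP is absent, so UlmU is active.
Diaminopimelate is present, so MibE is active.
No repressor is bound and MibE is active, so *kulR* is transcribed.
So KulR is produced and active.
c-di-GMP is absent, so PexZ is active.
No repressor is bound and PexZ is active, so *bexG* is transcribed.
So BexG is produced and active.
No repressor is bound and BexG is active, so *kosT* is transcribed.
So KosT is produced and active.
With repressor KulR bound, *nolM* is not transcribed.
→ *nolM* is OFF in A.
Condition B:
cAMP is absent, so UlmU is active.
Diaminopimelate is absent, so MibE is inactive.
Required activator MibE is absent, so *kulR* is not transcribed.
So KulR is not produced.
c-di-GMP is present, so PexZ is inactive.
Required activator PexZ is absent, so *bexG* is not transcribed.
So BexG is not produced.
Required activator BexG is absent, so *kosT* is not transcribed.
So KosT is not produced.
No repressor is bound and UlmU is active, so *nolM* is transcribed.
→ *nolM* is ON in B.

B only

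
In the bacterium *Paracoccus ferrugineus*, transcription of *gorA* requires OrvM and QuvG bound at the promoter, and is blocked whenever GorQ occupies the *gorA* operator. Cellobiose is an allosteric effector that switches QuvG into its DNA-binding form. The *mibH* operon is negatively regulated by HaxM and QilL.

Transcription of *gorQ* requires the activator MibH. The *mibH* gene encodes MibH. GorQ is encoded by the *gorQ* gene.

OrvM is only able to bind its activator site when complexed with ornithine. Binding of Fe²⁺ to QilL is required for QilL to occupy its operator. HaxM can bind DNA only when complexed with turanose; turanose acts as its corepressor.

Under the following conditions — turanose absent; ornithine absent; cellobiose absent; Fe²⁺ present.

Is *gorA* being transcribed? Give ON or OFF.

Ornithine is absent, so OrvM is inactive.
Turanose is absent, so HaxM is inactive.
Fe²⁺ is present, so QilL is active.
With repressor QilL bound, *mibH* is not transcribed.
So MibH is not produced.
Required activator MibH is absent, so *gorQ* is not transcribed.
So GorQ is not produced.
Cellobiose is absent, so QuvG is inactive.
Required activator OrvM is absent, so *gorA* is not transcribed.

OFF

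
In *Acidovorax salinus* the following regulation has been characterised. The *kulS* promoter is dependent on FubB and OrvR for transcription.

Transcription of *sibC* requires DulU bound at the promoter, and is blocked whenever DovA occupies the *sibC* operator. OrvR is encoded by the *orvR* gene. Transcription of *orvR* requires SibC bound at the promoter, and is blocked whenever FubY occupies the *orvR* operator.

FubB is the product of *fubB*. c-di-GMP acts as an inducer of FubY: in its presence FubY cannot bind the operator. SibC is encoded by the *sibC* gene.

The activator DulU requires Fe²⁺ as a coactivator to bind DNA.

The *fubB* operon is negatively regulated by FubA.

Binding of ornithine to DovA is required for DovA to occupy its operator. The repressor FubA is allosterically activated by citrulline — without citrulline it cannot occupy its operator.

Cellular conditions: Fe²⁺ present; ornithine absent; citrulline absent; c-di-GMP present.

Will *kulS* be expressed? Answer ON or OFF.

Citrulline is absent, so FubA is inactive.
With no repressor bound, *fubB* is transcribed.
So FubB is produced and active.
c-di-GMP is present, so FubY is inactive.
Fe²⁺ is present, so DulU is active.
Ornithine is absent, so DovA is inactive.
No repressor is bound and DulU is active, so *sibC* is transcribed.
So SibC is produced and active.
No repressor is bound and SibC is active, so *orvR* is transcribed.
So OrvR is produced and active.
No repressor is bound and FubB and OrvR are active, so *kulS* is transcribed.

ON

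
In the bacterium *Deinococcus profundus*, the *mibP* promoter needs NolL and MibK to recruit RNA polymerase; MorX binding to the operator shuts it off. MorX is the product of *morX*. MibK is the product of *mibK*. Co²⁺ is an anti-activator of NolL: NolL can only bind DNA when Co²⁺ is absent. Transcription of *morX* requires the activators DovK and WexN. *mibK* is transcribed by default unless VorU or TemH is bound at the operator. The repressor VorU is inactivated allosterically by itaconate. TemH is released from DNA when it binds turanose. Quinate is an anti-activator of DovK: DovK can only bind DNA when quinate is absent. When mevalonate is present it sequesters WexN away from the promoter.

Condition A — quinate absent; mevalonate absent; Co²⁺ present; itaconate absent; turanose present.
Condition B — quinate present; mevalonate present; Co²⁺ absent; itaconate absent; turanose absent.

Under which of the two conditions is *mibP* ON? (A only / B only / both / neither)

neither

Condition A:
Quinate is absent, so DovK is active.
Mevalonate is absent, so WexN is active.
No repressor is bound and DovK and WexN are active, so *morX* is transcribed.
So MorX is produced and active.
Co²⁺ is present, so NolL is inactive.
Itaconate is absent, so VorU is active.
Turanose is present, so TemH is inactive.
With repressor VorU bound, *mibK* is not transcribed.
So MibK is not produced.
With repressor MorX bound, *mibP* is not transcribed.
→ *mibP* is OFF in A.
Condition B:
Quinate is present, so DovK is inactive.
Mevalonate is present, so WexN is inactive.
Required activator DovK is absent, so *morX* is not transcribed.
So MorX is not produced.
Co²⁺ is absent, so NolL is active.
Itaconate is absent, so VorU is active.
Turanose is absent, so TemH is active.
With repressor VorU bound, *mibK* is not transcribed.
So MibK is not produced.
Required activator MibK is absent, so *mibP* is not transcribed.
→ *mibP* is OFF in B.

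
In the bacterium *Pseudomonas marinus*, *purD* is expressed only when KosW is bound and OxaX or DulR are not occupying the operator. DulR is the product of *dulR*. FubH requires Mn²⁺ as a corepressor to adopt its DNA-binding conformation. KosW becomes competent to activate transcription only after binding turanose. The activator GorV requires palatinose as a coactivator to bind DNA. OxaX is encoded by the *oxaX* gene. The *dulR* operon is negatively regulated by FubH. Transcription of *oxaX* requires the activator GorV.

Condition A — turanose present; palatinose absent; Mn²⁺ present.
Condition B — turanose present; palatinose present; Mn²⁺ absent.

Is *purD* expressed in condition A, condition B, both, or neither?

A only

Condition A:
Turanose is present, so KosW is active.
Palatinose is absent, so GorV is inactive.
Required activator GorV is absent, so *oxaX* is not transcribed.
So OxaX is not produced.
Mn²⁺ is present, so FubH is active.
With repressor FubH bound, *dulR* is not transcribed.
So DulR is not produced.
No repressor is bound and KosW is active, so *purD* is transcribed.
→ *purD* is ON in A.
Condition B:
Turanose is present, so KosW is active.
Palatinose is present, so GorV is active.
No repressor is bound and GorV is active, so *oxaX* is transcribed.
So OxaX is produced and active.
Mn²⁺ is absent, so FubH is inactive.
With no repressor bound, *dulR* is transcribed.
So DulR is produced and active.
With repressor OxaX bound, *purD* is not transcribed.
→ *purD* is OFF in B.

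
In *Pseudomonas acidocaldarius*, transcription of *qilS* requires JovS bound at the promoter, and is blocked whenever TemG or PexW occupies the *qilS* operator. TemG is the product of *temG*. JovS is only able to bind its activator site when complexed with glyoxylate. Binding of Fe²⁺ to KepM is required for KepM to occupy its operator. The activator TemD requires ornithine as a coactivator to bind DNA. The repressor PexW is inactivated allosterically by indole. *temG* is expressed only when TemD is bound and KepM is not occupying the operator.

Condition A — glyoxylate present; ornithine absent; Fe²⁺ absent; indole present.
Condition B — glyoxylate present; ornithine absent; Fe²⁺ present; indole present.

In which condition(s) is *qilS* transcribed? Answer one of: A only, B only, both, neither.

both

Condition A:
Glyoxylate is present, so JovS is active.
Ornithine is absent, so TemD is inactive.
Fe²⁺ is absent, so KepM is inactive.
Required activator TemD is absent, so *temG* is not transcribed.
So TemG is not produced.
Indole is present, so PexW is inactive.
No repressor is bound and JovS is active, so *qilS* is transcribed.
→ *qilS* is ON in A.
Condition B:
Glyoxylate is present, so JovS is active.
Ornithine is absent, so TemD is inactive.
Fe²⁺ is present, so KepM is active.
With repressor KepM bound, *temG* is not transcribed.
So TemG is not produced.
Indole is present, so PexW is inactive.
No repressor is bound and JovS is active, so *qilS* is transcribed.
→ *qilS* is ON in B.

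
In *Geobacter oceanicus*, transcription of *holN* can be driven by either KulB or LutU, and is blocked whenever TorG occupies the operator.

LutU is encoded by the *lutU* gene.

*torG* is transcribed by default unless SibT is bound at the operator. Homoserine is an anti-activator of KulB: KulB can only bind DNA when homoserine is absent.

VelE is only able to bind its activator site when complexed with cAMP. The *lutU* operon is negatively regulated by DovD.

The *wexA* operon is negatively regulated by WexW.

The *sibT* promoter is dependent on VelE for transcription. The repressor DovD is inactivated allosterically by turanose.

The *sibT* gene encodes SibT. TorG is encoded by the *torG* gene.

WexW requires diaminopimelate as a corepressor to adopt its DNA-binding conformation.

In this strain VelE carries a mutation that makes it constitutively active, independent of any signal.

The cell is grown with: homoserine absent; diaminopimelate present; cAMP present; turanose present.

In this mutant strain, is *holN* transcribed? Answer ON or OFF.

ON

Homoserine is absent, so KulB is active.
Turanose is present, so DovD is inactive.
With no repressor bound, *lutU* is transcribed.
So LutU is produced and active.
VelE is constitutively active in this strain.
No repressor is bound and VelE is active, so *sibT* is transcribed.
So SibT is produced and active.
With repressor SibT bound, *torG* is not transcribed.
So TorG is not produced.
Activator KulB is present, so *holN* is transcribed.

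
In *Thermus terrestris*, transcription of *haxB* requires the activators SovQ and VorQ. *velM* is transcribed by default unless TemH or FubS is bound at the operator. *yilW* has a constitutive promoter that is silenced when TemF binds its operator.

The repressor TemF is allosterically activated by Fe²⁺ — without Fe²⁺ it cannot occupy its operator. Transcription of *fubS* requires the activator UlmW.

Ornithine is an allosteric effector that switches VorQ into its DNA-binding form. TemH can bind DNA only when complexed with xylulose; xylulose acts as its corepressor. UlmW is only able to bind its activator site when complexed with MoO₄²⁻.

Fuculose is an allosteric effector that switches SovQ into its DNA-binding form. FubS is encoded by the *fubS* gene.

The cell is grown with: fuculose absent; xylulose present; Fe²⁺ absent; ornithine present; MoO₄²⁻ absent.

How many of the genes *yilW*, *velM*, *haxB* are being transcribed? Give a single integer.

Fe²⁺ is absent, so TemF is inactive.
With no repressor bound, *yilW* is transcribed.
→ *yilW* is ON.
Xylulose is present, so TemH is active.
MoO₄²⁻ is absent, so UlmW is inactive.
Required activator UlmW is absent, so *fubS* is not transcribed.
So FubS is not produced.
With repressor TemH bound, *velM* is not transcribed.
→ *velM* is OFF.
Fuculose is absent, so SovQ is inactive.
Ornithine is present, so VorQ is active.
Required activator SovQ is absent, so *haxB* is not transcribed.
→ *haxB* is OFF.
1 of the 3 genes is transcribed.

1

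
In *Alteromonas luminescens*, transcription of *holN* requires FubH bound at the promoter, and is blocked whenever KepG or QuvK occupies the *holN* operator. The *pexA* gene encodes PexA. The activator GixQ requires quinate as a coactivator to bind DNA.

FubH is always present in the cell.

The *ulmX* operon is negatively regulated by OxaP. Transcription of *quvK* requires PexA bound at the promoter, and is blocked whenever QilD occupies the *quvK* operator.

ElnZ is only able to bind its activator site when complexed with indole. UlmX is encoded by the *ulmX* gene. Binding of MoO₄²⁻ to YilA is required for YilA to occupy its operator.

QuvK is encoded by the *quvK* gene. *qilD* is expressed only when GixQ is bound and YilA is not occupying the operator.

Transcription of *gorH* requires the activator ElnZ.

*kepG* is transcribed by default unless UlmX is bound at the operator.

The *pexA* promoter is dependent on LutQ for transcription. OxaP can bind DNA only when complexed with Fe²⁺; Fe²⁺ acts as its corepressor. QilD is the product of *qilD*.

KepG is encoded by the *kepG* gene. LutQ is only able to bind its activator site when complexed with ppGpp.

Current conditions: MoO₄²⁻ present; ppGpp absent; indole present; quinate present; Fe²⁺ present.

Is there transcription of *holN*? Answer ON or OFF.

Fe²⁺ is present, so OxaP is active.
With repressor OxaP bound, *ulmX* is not transcribed.
So UlmX is not produced.
With no repressor bound, *kepG* is transcribed.
So KepG is produced and active.
ppGpp is absent, so LutQ is inactive.
Required activator LutQ is absent, so *pexA* is not transcribed.
So PexA is not produced.
Quinate is present, so GixQ is active.
MoO₄²⁻ is present, so YilA is active.
With repressor YilA bound, *qilD* is not transcribed.
So QilD is not produced.
Required activator PexA is absent, so *quvK* is not transcribed.
So QuvK is not produced.
FubH is produced constitutively and is active.
With repressor KepG bound, *holN* is not transcribed.

OFF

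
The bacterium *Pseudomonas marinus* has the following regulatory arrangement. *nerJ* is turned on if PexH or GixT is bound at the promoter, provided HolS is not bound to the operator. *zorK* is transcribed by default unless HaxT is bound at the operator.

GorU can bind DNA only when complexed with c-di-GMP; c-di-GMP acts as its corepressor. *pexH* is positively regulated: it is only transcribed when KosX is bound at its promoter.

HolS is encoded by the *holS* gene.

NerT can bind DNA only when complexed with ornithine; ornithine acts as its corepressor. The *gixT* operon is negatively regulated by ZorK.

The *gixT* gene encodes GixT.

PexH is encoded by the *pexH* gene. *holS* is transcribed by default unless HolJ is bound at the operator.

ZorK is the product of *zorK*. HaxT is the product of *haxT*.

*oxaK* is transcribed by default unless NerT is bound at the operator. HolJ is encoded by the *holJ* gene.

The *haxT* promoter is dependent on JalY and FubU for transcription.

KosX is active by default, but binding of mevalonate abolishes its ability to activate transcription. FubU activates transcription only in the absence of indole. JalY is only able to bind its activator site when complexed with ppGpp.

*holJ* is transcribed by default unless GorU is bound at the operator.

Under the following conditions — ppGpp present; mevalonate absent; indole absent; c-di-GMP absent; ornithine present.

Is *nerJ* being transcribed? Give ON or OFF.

ON

Mevalonate is absent, so KosX is active.
No repressor is bound and KosX is active, so *pexH* is transcribed.
So PexH is produced and active.
c-di-GMP is absent, so GorU is inactive.
With no repressor bound, *holJ* is transcribed.
So HolJ is produced and active.
With repressor HolJ bound, *holS* is not transcribed.
So HolS is not produced.
ppGpp is present, so JalY is active.
Indole is absent, so FubU is active.
No repressor is bound and JalY and FubU are active, so *haxT* is transcribed.
So HaxT is produced and active.
With repressor HaxT bound, *zorK* is not transcribed.
So ZorK is not produced.
With no repressor bound, *gixT* is transcribed.
So GixT is produced and active.
Activator PexH is present, so *nerJ* is transcribed.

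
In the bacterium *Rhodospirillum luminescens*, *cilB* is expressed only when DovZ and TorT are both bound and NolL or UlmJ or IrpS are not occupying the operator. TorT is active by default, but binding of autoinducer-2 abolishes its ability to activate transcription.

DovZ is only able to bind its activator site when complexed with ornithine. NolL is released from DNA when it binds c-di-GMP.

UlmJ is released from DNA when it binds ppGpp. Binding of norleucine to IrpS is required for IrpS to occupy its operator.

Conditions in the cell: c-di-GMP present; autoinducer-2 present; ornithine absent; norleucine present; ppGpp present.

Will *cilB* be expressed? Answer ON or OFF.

Ornithine is absent, so DovZ is inactive.
c-di-GMP is present, so NolL is inactive.
ppGpp is present, so UlmJ is inactive.
Norleucine is present, so IrpS is active.
Autoinducer-2 is present, so TorT is inactive.
With repressor IrpS bound, *cilB* is not transcribed.

OFF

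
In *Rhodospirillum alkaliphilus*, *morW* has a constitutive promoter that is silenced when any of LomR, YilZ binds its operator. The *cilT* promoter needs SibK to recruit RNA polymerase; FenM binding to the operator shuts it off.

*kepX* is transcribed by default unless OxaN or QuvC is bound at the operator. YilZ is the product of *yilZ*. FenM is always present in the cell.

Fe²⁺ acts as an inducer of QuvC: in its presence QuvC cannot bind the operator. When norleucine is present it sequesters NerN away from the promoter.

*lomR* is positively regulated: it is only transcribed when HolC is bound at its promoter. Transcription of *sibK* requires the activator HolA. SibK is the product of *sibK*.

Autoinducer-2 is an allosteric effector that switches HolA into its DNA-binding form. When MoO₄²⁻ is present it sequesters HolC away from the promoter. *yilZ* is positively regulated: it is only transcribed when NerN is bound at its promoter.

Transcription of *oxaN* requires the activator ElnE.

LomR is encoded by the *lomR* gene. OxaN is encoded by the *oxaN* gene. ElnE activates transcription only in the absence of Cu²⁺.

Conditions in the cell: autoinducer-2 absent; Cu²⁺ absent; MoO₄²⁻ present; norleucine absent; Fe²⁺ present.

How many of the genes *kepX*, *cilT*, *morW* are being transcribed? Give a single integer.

Cu²⁺ is absent, so ElnE is active.
No repressor is bound and ElnE is active, so *oxaN* is transcribed.
So OxaN is produced and active.
Fe²⁺ is present, so QuvC is inactive.
With repressor OxaN bound, *kepX* is not transcribed.
→ *kepX* is OFF.
FenM is produced constitutively and is active.
Autoinducer-2 is absent, so HolA is inactive.
Required activator HolA is absent, so *sibK* is not transcribed.
So SibK is not produced.
With repressor FenM bound, *cilT* is not transcribed.
→ *cilT* is OFF.
MoO₄²⁻ is present, so HolC is inactive.
Required activator HolC is absent, so *lomR* is not transcribed.
So LomR is not produced.
Norleucine is absent, so NerN is active.
No repressor is bound and NerN is active, so *yilZ* is transcribed.
So YilZ is produced and active.
With repressor YilZ bound, *morW* is not transcribed.
→ *morW* is OFF.
0 of the 3 genes are transcribed.

0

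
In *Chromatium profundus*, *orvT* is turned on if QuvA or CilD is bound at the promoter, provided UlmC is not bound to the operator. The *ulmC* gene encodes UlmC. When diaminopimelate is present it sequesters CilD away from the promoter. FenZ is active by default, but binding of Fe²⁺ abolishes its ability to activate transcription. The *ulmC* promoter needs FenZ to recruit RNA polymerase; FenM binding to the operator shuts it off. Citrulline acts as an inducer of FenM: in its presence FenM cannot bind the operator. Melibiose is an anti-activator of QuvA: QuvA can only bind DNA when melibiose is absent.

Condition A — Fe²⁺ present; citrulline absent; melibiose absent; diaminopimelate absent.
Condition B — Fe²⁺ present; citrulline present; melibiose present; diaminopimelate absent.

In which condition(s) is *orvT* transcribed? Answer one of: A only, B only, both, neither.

Condition A:
Fe²⁺ is present, so FenZ is inactive.
Citrulline is absent, so FenM is active.
With repressor FenM bound, *ulmC* is not transcribed.
So UlmC is not produced.
Melibiose is absent, so QuvA is active.
Diaminopimelate is absent, so CilD is active.
Activator QuvA is present, so *orvT* is transcribed.
→ *orvT* is ON in A.
Condition B:
Fe²⁺ is present, so FenZ is inactive.
Citrulline is present, so FenM is inactive.
Required activator FenZ is absent, so *ulmC* is not transcribed.
So UlmC is not produced.
Melibiose is present, so QuvA is inactive.
Diaminopimelate is absent, so CilD is active.
Activator CilD is present, so *orvT* is transcribed.
→ *orvT* is ON in B.

both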